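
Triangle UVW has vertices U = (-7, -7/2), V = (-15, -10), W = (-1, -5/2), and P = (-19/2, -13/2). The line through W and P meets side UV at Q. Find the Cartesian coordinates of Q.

Barycentric coordinates of P with respect to UVW: (1/4, 1/2, 1/4).
On side UV the W-coordinate is zero; dropping P's W-weight 1/4 and renormalizing the remaining 1/4 : 1/2 gives weights 1/3, 2/3 on U, V.
Q = (1/3)·(-7, -7/2) + (2/3)·(-15, -10) = (-37/3, -47/6).

(-37/3, -47/6)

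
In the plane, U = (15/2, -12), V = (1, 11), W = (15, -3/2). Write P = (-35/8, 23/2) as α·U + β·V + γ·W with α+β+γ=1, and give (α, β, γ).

Signed area of the reference triangle: [UVW] = ½·((15/2)·(11−(-3/2)) + 1·(-3/2−(-12)) + 15·(-12−11)) = ½·(375/4 + 21/2 − 345) = -963/8.
[PVW] = ½·((-35/8)·(11−(-3/2)) + 1·(-3/2−(23/2)) + 15·(23/2−11)) = ½·(-875/16 − 13 + 15/2) = -963/32, so the U-coordinate is (-963/32)/(-963/8) = 1/4.
[UPW] = ½·((15/2)·(23/2−(-3/2)) + (-35/8)·(-3/2−(-12)) + 15·(-12−(23/2))) = ½·(195/2 − 735/16 − 705/2) = -4815/32, so the V-coordinate is 5/4.
[UVP] = ½·((15/2)·(11−(23/2)) + 1·(23/2−(-12)) + (-35/8)·(-12−11)) = ½·(-15/4 + 47/2 + 805/8) = 963/16, so the W-coordinate is -1/2.
Check: 1/4 + 5/4 − 1/2 = 1.

(1/4, 5/4, -1/2)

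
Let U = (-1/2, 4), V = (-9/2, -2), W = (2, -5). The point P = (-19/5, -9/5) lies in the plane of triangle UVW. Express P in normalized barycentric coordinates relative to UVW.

(1/15, 13/15, 1/15)

Signed area of the reference triangle: [UVW] = ½·((-1/2)·(-2−(-5)) + (-9/2)·(-5−4) + 2·(4−(-2))) = ½·(-3/2 + 81/2 + 12) = 51/2.
[PVW] = ½·((-19/5)·(-2−(-5)) + (-9/2)·(-5−(-9/5)) + 2·(-9/5−(-2))) = ½·(-57/5 + 72/5 + 2/5) = 17/10, so the U-coordinate is (17/10)/(51/2) = 1/15.
[UPW] = ½·((-1/2)·(-9/5−(-5)) + (-19/5)·(-5−4) + 2·(4−(-9/5))) = ½·(-8/5 + 171/5 + 58/5) = 221/10, so the V-coordinate is 13/15.
[UVP] = ½·((-1/2)·(-2−(-9/5)) + (-9/2)·(-9/5−4) + (-19/5)·(4−(-2))) = ½·(1/10 + 261/10 − 114/5) = 17/10, so the W-coordinate is 1/15.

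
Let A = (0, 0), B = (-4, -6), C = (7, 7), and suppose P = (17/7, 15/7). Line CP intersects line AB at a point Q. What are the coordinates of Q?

Barycentric coordinates of P with respect to ABC: (3/7, 1/7, 3/7).
On side AB the C-coordinate is zero; dropping P's C-weight 3/7 and renormalizing the remaining 3/7 : 1/7 gives weights 3/4, 1/4 on A, B.
Q = (3/4)·(0, 0) + (1/4)·(-4, -6) = (-1, -3/2).

(-1, -3/2)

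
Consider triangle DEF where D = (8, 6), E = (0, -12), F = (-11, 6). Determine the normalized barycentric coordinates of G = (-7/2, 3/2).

Signed area of the reference triangle: [DEF] = ½·(8·(-12−6) + 0·(6−6) + (-11)·(6−(-12))) = ½·(-144 + 0 − 198) = -171.
[GEF] = ½·((-7/2)·(-12−6) + 0·(6−(3/2)) + (-11)·(3/2−(-12))) = ½·(63 + 0 − 297/2) = -171/4, so the D-coordinate is (-171/4)/(-171) = 1/4.
[DGF] = ½·(8·(3/2−6) + (-7/2)·(6−6) + (-11)·(6−(3/2))) = ½·(-36 + 0 − 99/2) = -171/4, so the E-coordinate is 1/4.
[DEG] = ½·(8·(-12−(3/2)) + 0·(3/2−6) + (-7/2)·(6−(-12))) = ½·(-108 + 0 − 63) = -171/2, so the F-coordinate is 1/2.

(1/4, 1/4, 1/2)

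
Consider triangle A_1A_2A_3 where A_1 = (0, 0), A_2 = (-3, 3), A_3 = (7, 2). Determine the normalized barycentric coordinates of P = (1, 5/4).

Signed area of the reference triangle: [A_1A_2A_3] = ½·(0·(3−2) + (-3)·(2−0) + 7·(0−3)) = ½·(0 − 6 − 21) = -27/2.
[PA_2A_3] = ½·(1·(3−2) + (-3)·(2−(5/4)) + 7·(5/4−3)) = ½·(1 − 9/4 − 49/4) = -27/4, so the A_1-coordinate is (-27/4)/(-27/2) = 1/2.
[A_1PA_3] = ½·(0·(5/4−2) + 1·(2−0) + 7·(0−(5/4))) = ½·(0 + 2 − 35/4) = -27/8, so the A_2-coordinate is 1/4.
[A_1A_2P] = ½·(0·(3−(5/4)) + (-3)·(5/4−0) + 1·(0−3)) = ½·(0 − 15/4 − 3) = -27/8, so the A_3-coordinate is 1/4.

(1/2, 1/4, 1/4)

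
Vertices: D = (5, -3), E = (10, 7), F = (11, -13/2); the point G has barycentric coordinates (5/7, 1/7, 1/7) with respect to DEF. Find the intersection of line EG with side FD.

Line EG meets FD where the E-coordinate vanishes; zeroing G's E-weight and renormalizing leaves F, D-weights 1/7 : 5/7 → (1/6, 5/6).
So H = (1/6)·F + (5/6)·D = (6, -43/12).

(6, -43/12)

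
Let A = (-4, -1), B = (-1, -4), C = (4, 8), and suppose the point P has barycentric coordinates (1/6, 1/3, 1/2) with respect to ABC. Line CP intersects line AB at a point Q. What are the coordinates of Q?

Line CP meets AB where the C-coordinate vanishes; zeroing P's C-weight and renormalizing leaves A, B-weights 1/6 : 1/3 → (1/3, 2/3).
So Q = (1/3)·A + (2/3)·B = (-2, -3).

(-2, -3)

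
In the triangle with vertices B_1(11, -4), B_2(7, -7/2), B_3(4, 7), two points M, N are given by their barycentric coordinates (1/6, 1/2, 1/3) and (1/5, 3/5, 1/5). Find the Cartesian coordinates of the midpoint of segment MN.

(104/15, -19/24)

Barycentric coordinates of the midpoint are the average: (11/60, 11/20, 4/15).
Converting: (11/60)·B_1 + (11/20)·B_2 + (4/15)·B_3 = (104/15, -19/24).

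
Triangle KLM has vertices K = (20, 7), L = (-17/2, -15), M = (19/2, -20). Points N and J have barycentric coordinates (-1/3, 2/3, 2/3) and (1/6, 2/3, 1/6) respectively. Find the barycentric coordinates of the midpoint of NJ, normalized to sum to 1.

(-1/12, 2/3, 5/12)

Since both coordinate triples sum to 1, the midpoint's barycentrics are the componentwise average.
(-1/3+1/6)/2 = -1/12; similarly 2/3 and 5/12.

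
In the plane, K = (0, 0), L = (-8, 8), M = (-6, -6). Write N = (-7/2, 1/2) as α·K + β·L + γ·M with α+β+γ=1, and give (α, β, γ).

(1/2, 1/4, 1/4)

Signed area of the reference triangle: [KLM] = ½·(0·(8−(-6)) + (-8)·(-6−0) + (-6)·(0−8)) = ½·(0 + 48 + 48) = 48.
[NLM] = ½·((-7/2)·(8−(-6)) + (-8)·(-6−(1/2)) + (-6)·(1/2−8)) = ½·(-49 + 52 + 45) = 24, so the K-coordinate is 24/48 = 1/2.
[KNM] = ½·(0·(1/2−(-6)) + (-7/2)·(-6−0) + (-6)·(0−(1/2))) = ½·(0 + 21 + 3) = 12, so the L-coordinate is 1/4.
[KLN] = ½·(0·(8−(1/2)) + (-8)·(1/2−0) + (-7/2)·(0−8)) = ½·(0 − 4 + 28) = 12, so the M-coordinate is 1/4.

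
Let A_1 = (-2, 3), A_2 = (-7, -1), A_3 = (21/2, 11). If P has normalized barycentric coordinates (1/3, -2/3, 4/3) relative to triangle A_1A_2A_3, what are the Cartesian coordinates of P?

(18, 49/3)

P = (1/3)·A_1 + (-2/3)·A_2 + (4/3)·A_3.
x-coordinate: (1/3)·(-2) + (-2/3)·(-7) + (4/3)·(21/2) = 18.
y-coordinate: (1/3)·3 + (-2/3)·(-1) + (4/3)·11 = 49/3.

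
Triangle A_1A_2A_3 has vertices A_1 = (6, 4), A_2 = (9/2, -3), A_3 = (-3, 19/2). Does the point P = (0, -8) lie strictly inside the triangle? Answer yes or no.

Barycentric coordinates of P: (-25/19, 188/95, 32/95).
The three coordinates are negative, positive, positive; a point is interior exactly when all three are positive.

no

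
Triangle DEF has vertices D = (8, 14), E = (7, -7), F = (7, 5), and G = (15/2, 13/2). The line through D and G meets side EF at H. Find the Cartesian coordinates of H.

Barycentric coordinates of G with respect to DEF: (1/2, 1/4, 1/4).
On side EF the D-coordinate is zero; dropping G's D-weight 1/2 and renormalizing the remaining 1/4 : 1/4 gives weights 1/2, 1/2 on E, F.
H = (1/2)·(7, -7) + (1/2)·(7, 5) = (7, -1).

(7, -1)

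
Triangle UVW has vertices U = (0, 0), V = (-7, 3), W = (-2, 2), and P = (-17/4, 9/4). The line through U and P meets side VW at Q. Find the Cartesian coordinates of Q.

Barycentric coordinates of P with respect to UVW: (1/8, 1/2, 3/8).
On side VW the U-coordinate is zero; dropping P's U-weight 1/8 and renormalizing the remaining 1/2 : 3/8 gives weights 4/7, 3/7 on V, W.
Q = (4/7)·(-7, 3) + (3/7)·(-2, 2) = (-34/7, 18/7).

(-34/7, 18/7)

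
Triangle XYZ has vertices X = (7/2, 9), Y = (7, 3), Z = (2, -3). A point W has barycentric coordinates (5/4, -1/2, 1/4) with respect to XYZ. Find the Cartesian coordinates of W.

W = (5/4)·X + (-1/2)·Y + (1/4)·Z.
x-coordinate: (5/4)·(7/2) + (-1/2)·7 + (1/4)·2 = 11/8.
y-coordinate: (5/4)·9 + (-1/2)·3 + (1/4)·(-3) = 9.

(11/8, 9)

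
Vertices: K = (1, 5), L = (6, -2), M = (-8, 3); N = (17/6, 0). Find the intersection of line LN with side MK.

Barycentric coordinates of N with respect to KLM: (1/6, 2/3, 1/6).
On side MK the L-coordinate is zero; dropping N's L-weight 2/3 and renormalizing the remaining 1/6 : 1/6 gives weights 1/2, 1/2 on M, K.
J = (1/2)·(-8, 3) + (1/2)·(1, 5) = (-7/2, 4).

(-7/2, 4)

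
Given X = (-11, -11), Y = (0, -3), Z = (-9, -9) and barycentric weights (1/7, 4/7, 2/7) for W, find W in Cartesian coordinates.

(-29/7, -41/7)

W = (1/7)·X + (4/7)·Y + (2/7)·Z.
x-coordinate: (1/7)·(-11) + (4/7)·0 + (2/7)·(-9) = -29/7.
y-coordinate: (1/7)·(-11) + (4/7)·(-3) + (2/7)·(-9) = -41/7.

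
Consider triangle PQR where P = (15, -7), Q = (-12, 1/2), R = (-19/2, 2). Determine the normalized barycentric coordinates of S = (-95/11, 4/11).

Signed area of the reference triangle: [PQR] = ½·(15·(1/2−2) + (-12)·(2−(-7)) + (-19/2)·(-7−(1/2))) = ½·(-45/2 − 108 + 285/4) = -237/8.
[SQR] = ½·((-95/11)·(1/2−2) + (-12)·(2−(4/11)) + (-19/2)·(4/11−(1/2))) = ½·(285/22 − 216/11 + 57/44) = -237/88, so the P-coordinate is (-237/88)/(-237/8) = 1/11.
[PSR] = ½·(15·(4/11−2) + (-95/11)·(2−(-7)) + (-19/2)·(-7−(4/11))) = ½·(-270/11 − 855/11 + 1539/22) = -711/44, so the Q-coordinate is 6/11.
[PQS] = ½·(15·(1/2−(4/11)) + (-12)·(4/11−(-7)) + (-95/11)·(-7−(1/2))) = ½·(45/22 − 972/11 + 1425/22) = -237/22, so the R-coordinate is 4/11.
Check: 1/11 + 6/11 + 4/11 = 1.

(1/11, 6/11, 4/11)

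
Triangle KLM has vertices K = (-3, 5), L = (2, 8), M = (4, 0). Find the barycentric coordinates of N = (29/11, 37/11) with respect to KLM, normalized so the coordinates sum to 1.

Signed area of the reference triangle: [KLM] = ½·((-3)·(8−0) + 2·(0−5) + 4·(5−8)) = ½·(-24 − 10 − 12) = -23.
[NLM] = ½·((29/11)·(8−0) + 2·(0−(37/11)) + 4·(37/11−8)) = ½·(232/11 − 74/11 − 204/11) = -23/11, so the K-coordinate is (-23/11)/(-23) = 1/11.
[KNM] = ½·((-3)·(37/11−0) + (29/11)·(0−5) + 4·(5−(37/11))) = ½·(-111/11 − 145/11 + 72/11) = -92/11, so the L-coordinate is 4/11.
[KLN] = ½·((-3)·(8−(37/11)) + 2·(37/11−5) + (29/11)·(5−8)) = ½·(-153/11 − 36/11 − 87/11) = -138/11, so the M-coordinate is 6/11.

(1/11, 4/11, 6/11)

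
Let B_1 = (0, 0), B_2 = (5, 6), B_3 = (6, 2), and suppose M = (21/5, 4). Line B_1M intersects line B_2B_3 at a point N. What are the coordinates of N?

Barycentric coordinates of M with respect to B_1B_2B_3: (1/5, 3/5, 1/5).
On side B_2B_3 the B_1-coordinate is zero; dropping M's B_1-weight 1/5 and renormalizing the remaining 3/5 : 1/5 gives weights 3/4, 1/4 on B_2, B_3.
N = (3/4)·(5, 6) + (1/4)·(6, 2) = (21/4, 5).

(21/4, 5)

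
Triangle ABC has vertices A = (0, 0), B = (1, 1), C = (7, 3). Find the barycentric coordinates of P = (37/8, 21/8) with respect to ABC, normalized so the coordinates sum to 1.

(-5/8, 9/8, 1/2)

Signed area of the reference triangle: [ABC] = ½·(0·(1−3) + 1·(3−0) + 7·(0−1)) = ½·(0 + 3 − 7) = -2.
[PBC] = ½·((37/8)·(1−3) + 1·(3−(21/8)) + 7·(21/8−1)) = ½·(-37/4 + 3/8 + 91/8) = 5/4, so the A-coordinate is (5/4)/(-2) = -5/8.
[APC] = ½·(0·(21/8−3) + (37/8)·(3−0) + 7·(0−(21/8))) = ½·(0 + 111/8 − 147/8) = -9/4, so the B-coordinate is 9/8.
[ABP] = ½·(0·(1−(21/8)) + 1·(21/8−0) + (37/8)·(0−1)) = ½·(0 + 21/8 − 37/8) = -1, so the C-coordinate is 1/2.
Check: -5/8 + 9/8 + 1/2 = 1.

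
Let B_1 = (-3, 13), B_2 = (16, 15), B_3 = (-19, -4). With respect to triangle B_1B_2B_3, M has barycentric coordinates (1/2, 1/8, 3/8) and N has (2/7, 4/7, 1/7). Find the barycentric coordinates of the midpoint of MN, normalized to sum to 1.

Since both coordinate triples sum to 1, the midpoint's barycentrics are the componentwise average.
(1/2+2/7)/2 = 11/28; similarly 39/112 and 29/112.

(11/28, 39/112, 29/112)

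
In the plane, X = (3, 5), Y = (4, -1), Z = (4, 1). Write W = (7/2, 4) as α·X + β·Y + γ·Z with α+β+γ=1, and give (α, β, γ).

Signed area of the reference triangle: [XYZ] = ½·(3·(-1−1) + 4·(1−5) + 4·(5−(-1))) = ½·(-6 − 16 + 24) = 1.
[WYZ] = ½·((7/2)·(-1−1) + 4·(1−4) + 4·(4−(-1))) = ½·(-7 − 12 + 20) = 1/2, so the X-coordinate is (1/2)/1 = 1/2.
[XWZ] = ½·(3·(4−1) + (7/2)·(1−5) + 4·(5−4)) = ½·(9 − 14 + 4) = -1/2, so the Y-coordinate is -1/2.
[XYW] = ½·(3·(-1−4) + 4·(4−5) + (7/2)·(5−(-1))) = ½·(-15 − 4 + 21) = 1, so the Z-coordinate is 1.

(1/2, -1/2, 1)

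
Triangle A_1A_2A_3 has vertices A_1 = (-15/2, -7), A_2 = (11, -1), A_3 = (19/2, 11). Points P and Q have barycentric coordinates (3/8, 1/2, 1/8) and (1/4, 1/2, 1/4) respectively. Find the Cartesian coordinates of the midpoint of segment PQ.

(79/16, -5/8)

Barycentric coordinates of the midpoint are the average: (5/16, 1/2, 3/16).
Converting: (5/16)·A_1 + (1/2)·A_2 + (3/16)·A_3 = (79/16, -5/8).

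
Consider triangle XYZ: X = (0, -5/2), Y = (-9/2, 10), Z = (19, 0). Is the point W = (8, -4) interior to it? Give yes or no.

no

Barycentric coordinates of W: (816/995, -194/995, 373/995).
The three coordinates are positive, negative, positive; a point is interior exactly when all three are positive.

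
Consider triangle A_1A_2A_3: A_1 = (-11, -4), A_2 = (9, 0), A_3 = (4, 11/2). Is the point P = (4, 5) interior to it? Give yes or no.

Barycentric coordinates of P: (1/52, 3/52, 12/13).
The three coordinates are positive, positive, positive; a point is interior exactly when all three are positive.

yes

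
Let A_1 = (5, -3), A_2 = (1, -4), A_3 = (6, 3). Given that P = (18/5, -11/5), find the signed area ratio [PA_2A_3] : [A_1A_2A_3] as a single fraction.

[A_1A_2A_3] = ½·(5·(-4−3) + 1·(3−(-3)) + 6·(-3−(-4))) = ½·(-35 + 6 + 6) = -23/2.
[PA_2A_3] = ½·((18/5)·(-4−3) + 1·(3−(-11/5)) + 6·(-11/5−(-4))) = ½·(-126/5 + 26/5 + 54/5) = -23/5, so the ratio is (-23/5)/(-23/2) = 2/5.

2/5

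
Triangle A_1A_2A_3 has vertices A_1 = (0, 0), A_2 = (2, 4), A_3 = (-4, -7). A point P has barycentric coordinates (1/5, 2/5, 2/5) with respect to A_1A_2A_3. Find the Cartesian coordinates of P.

(-4/5, -6/5)

P = (1/5)·A_1 + (2/5)·A_2 + (2/5)·A_3.
x-coordinate: (1/5)·0 + (2/5)·2 + (2/5)·(-4) = -4/5.
y-coordinate: (1/5)·0 + (2/5)·4 + (2/5)·(-7) = -6/5.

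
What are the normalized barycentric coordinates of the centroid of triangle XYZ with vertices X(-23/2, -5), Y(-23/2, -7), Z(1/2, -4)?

(1/3, 1/3, 1/3)

The centroid is the average of the vertices, so each weight is 1/3.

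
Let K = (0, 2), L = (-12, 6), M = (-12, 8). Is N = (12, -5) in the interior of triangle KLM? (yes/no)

no

Barycentric coordinates of N: (2, 1/2, -3/2).
The three coordinates are positive, positive, negative; a point is interior exactly when all three are positive.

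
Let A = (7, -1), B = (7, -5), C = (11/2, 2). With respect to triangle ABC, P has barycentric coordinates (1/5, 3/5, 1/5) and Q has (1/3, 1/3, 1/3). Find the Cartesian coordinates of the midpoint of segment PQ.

Barycentric coordinates of the midpoint are the average: (4/15, 7/15, 4/15).
Converting: (4/15)·A + (7/15)·B + (4/15)·C = (33/5, -31/15).

(33/5, -31/15)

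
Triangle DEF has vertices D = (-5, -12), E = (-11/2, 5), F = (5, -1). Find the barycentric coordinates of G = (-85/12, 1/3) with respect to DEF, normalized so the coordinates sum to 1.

(1/3, 5/6, -1/6)

Signed area of the reference triangle: [DEF] = ½·((-5)·(5−(-1)) + (-11/2)·(-1−(-12)) + 5·(-12−5)) = ½·(-30 − 121/2 − 85) = -351/4.
[GEF] = ½·((-85/12)·(5−(-1)) + (-11/2)·(-1−(1/3)) + 5·(1/3−5)) = ½·(-85/2 + 22/3 − 70/3) = -117/4, so the D-coordinate is (-117/4)/(-351/4) = 1/3.
[DGF] = ½·((-5)·(1/3−(-1)) + (-85/12)·(-1−(-12)) + 5·(-12−(1/3))) = ½·(-20/3 − 935/12 − 185/3) = -585/8, so the E-coordinate is 5/6.
[DEG] = ½·((-5)·(5−(1/3)) + (-11/2)·(1/3−(-12)) + (-85/12)·(-12−5)) = ½·(-70/3 − 407/6 + 1445/12) = 117/8, so the F-coordinate is -1/6.
Check: 1/3 + 5/6 − 1/6 = 1.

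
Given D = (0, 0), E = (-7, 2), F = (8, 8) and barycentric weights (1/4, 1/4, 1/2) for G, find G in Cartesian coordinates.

G = (1/4)·D + (1/4)·E + (1/2)·F.
x-coordinate: (1/4)·0 + (1/4)·(-7) + (1/2)·8 = 9/4.
y-coordinate: (1/4)·0 + (1/4)·2 + (1/2)·8 = 9/2.

(9/4, 9/2)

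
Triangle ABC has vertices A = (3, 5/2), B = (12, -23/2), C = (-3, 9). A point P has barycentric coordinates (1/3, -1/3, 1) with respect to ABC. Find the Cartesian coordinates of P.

(-6, 41/3)

P = (1/3)·A + (-1/3)·B + 1·C.
x-coordinate: (1/3)·3 + (-1/3)·12 + 1·(-3) = -6.
y-coordinate: (1/3)·(5/2) + (-1/3)·(-23/2) + 1·9 = 41/3.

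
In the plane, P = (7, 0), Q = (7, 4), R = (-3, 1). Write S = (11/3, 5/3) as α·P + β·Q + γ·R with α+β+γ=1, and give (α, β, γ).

Signed area of the reference triangle: [PQR] = ½·(7·(4−1) + 7·(1−0) + (-3)·(0−4)) = ½·(21 + 7 + 12) = 20.
[SQR] = ½·((11/3)·(4−1) + 7·(1−(5/3)) + (-3)·(5/3−4)) = ½·(11 − 14/3 + 7) = 20/3, so the P-coordinate is (20/3)/20 = 1/3.
[PSR] = ½·(7·(5/3−1) + (11/3)·(1−0) + (-3)·(0−(5/3))) = ½·(14/3 + 11/3 + 5) = 20/3, so the Q-coordinate is 1/3.
[PQS] = ½·(7·(4−(5/3)) + 7·(5/3−0) + (11/3)·(0−4)) = ½·(49/3 + 35/3 − 44/3) = 20/3, so the R-coordinate is 1/3.

(1/3, 1/3, 1/3)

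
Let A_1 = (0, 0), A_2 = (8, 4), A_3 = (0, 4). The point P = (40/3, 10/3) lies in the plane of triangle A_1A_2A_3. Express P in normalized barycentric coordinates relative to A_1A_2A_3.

Signed area of the reference triangle: [A_1A_2A_3] = ½·(0·(4−4) + 8·(4−0) + 0·(0−4)) = ½·(0 + 32 + 0) = 16.
[PA_2A_3] = ½·((40/3)·(4−4) + 8·(4−(10/3)) + 0·(10/3−4)) = ½·(0 + 16/3 + 0) = 8/3, so the A_1-coordinate is (8/3)/16 = 1/6.
[A_1PA_3] = ½·(0·(10/3−4) + (40/3)·(4−0) + 0·(0−(10/3))) = ½·(0 + 160/3 + 0) = 80/3, so the A_2-coordinate is 5/3.
[A_1A_2P] = ½·(0·(4−(10/3)) + 8·(10/3−0) + (40/3)·(0−4)) = ½·(0 + 80/3 − 160/3) = -40/3, so the A_3-coordinate is -5/6.

(1/6, 5/3, -5/6)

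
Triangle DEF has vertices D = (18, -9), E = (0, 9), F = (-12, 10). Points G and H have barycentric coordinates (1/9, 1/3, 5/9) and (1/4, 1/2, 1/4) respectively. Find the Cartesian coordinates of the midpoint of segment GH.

Barycentric coordinates of the midpoint are the average: (13/72, 5/12, 29/72).
Converting: (13/72)·D + (5/12)·E + (29/72)·F = (-19/12, 443/72).

(-19/12, 443/72)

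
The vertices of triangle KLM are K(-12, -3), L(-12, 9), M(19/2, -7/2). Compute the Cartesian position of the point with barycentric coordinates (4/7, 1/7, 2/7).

N = (4/7)·K + (1/7)·L + (2/7)·M.
x-coordinate: (4/7)·(-12) + (1/7)·(-12) + (2/7)·(19/2) = -41/7.
y-coordinate: (4/7)·(-3) + (1/7)·9 + (2/7)·(-7/2) = -10/7.

(-41/7, -10/7)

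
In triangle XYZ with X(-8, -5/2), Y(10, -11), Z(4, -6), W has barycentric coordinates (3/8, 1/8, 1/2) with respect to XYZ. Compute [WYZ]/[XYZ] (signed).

The signed ratio [WYZ]/[XYZ] equals the barycentric coordinate of W at vertex X, which is 3/8.

3/8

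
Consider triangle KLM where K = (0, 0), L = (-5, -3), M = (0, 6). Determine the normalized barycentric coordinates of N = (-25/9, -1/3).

(2/9, 5/9, 2/9)

Signed area of the reference triangle: [KLM] = ½·(0·(-3−6) + (-5)·(6−0) + 0·(0−(-3))) = ½·(0 − 30 + 0) = -15.
[NLM] = ½·((-25/9)·(-3−6) + (-5)·(6−(-1/3)) + 0·(-1/3−(-3))) = ½·(25 − 95/3 + 0) = -10/3, so the K-coordinate is (-10/3)/(-15) = 2/9.
[KNM] = ½·(0·(-1/3−6) + (-25/9)·(6−0) + 0·(0−(-1/3))) = ½·(0 − 50/3 + 0) = -25/3, so the L-coordinate is 5/9.
[KLN] = ½·(0·(-3−(-1/3)) + (-5)·(-1/3−0) + (-25/9)·(0−(-3))) = ½·(0 + 5/3 − 25/3) = -10/3, so the M-coordinate is 2/9.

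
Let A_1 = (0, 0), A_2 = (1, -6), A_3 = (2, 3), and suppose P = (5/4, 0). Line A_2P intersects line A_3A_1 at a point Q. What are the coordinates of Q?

(4/3, 2)

Barycentric coordinates of P with respect to A_1A_2A_3: (1/4, 1/4, 1/2).
On side A_3A_1 the A_2-coordinate is zero; dropping P's A_2-weight 1/4 and renormalizing the remaining 1/2 : 1/4 gives weights 2/3, 1/3 on A_3, A_1.
Q = (2/3)·(2, 3) + (1/3)·(0, 0) = (4/3, 2).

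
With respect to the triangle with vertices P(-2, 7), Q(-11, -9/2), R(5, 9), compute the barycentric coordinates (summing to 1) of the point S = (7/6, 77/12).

Signed area of the reference triangle: [PQR] = ½·((-2)·(-9/2−9) + (-11)·(9−7) + 5·(7−(-9/2))) = ½·(27 − 22 + 115/2) = 125/4.
[SQR] = ½·((7/6)·(-9/2−9) + (-11)·(9−(77/12)) + 5·(77/12−(-9/2))) = ½·(-63/4 − 341/12 + 655/12) = 125/24, so the P-coordinate is (125/24)/(125/4) = 1/6.
[PSR] = ½·((-2)·(77/12−9) + (7/6)·(9−7) + 5·(7−(77/12))) = ½·(31/6 + 7/3 + 35/12) = 125/24, so the Q-coordinate is 1/6.
[PQS] = ½·((-2)·(-9/2−(77/12)) + (-11)·(77/12−7) + (7/6)·(7−(-9/2))) = ½·(131/6 + 77/12 + 161/12) = 125/6, so the R-coordinate is 2/3.

(1/6, 1/6, 2/3)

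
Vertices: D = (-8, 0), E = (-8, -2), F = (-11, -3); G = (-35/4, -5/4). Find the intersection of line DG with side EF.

Barycentric coordinates of G with respect to DEF: (1/2, 1/4, 1/4).
On side EF the D-coordinate is zero; dropping G's D-weight 1/2 and renormalizing the remaining 1/4 : 1/4 gives weights 1/2, 1/2 on E, F.
H = (1/2)·(-8, -2) + (1/2)·(-11, -3) = (-19/2, -5/2).

(-19/2, -5/2)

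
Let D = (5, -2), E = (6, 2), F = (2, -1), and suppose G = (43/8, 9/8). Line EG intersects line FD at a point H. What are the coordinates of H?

Barycentric coordinates of G with respect to DEF: (1/8, 3/4, 1/8).
On side FD the E-coordinate is zero; dropping G's E-weight 3/4 and renormalizing the remaining 1/8 : 1/8 gives weights 1/2, 1/2 on F, D.
H = (1/2)·(2, -1) + (1/2)·(5, -2) = (7/2, -3/2).

(7/2, -3/2)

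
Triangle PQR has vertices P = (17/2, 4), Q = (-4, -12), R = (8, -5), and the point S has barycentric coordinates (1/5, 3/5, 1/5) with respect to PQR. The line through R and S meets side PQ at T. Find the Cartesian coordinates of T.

(-7/8, -8)

Line RS meets PQ where the R-coordinate vanishes; zeroing S's R-weight and renormalizing leaves P, Q-weights 1/5 : 3/5 → (1/4, 3/4).
So T = (1/4)·P + (3/4)·Q = (-7/8, -8).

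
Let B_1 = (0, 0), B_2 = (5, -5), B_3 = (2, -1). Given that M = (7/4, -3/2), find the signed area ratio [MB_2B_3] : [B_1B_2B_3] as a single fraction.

1/2

[B_1B_2B_3] = ½·(0·(-5−(-1)) + 5·(-1−0) + 2·(0−(-5))) = ½·(0 − 5 + 10) = 5/2.
[MB_2B_3] = ½·((7/4)·(-5−(-1)) + 5·(-1−(-3/2)) + 2·(-3/2−(-5))) = ½·(-7 + 5/2 + 7) = 5/4, so the ratio is (5/4)/(5/2) = 1/2.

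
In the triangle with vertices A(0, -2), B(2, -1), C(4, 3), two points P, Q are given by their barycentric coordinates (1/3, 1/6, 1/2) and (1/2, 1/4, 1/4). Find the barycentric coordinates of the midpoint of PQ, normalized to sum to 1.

Since both coordinate triples sum to 1, the midpoint's barycentrics are the componentwise average.
(1/3+1/2)/2 = 5/12; similarly 5/24 and 3/8.

(5/12, 5/24, 3/8)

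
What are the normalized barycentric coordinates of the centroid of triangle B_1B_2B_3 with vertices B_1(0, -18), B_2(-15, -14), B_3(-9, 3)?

(1/3, 1/3, 1/3)

The centroid is the average of the vertices, so each weight is 1/3.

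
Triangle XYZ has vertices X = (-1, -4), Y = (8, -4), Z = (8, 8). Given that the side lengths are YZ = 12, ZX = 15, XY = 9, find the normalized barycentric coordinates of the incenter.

The incenter has barycentric coordinates proportional to the opposite side lengths: (12 : 15 : 9).
Normalizing by 12+15+9 = 36 gives (1/3, 5/12, 1/4).

(1/3, 5/12, 1/4)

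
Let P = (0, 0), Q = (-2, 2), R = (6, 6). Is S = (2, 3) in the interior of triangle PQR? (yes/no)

yes

Barycentric coordinates of S: (1/3, 1/4, 5/12).
The three coordinates are positive, positive, positive; a point is interior exactly when all three are positive.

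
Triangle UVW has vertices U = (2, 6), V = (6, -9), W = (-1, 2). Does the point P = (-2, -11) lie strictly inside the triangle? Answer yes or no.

Barycentric coordinates of P: (-102/61, 35/61, 128/61).
The three coordinates are negative, positive, positive; a point is interior exactly when all three are positive.

no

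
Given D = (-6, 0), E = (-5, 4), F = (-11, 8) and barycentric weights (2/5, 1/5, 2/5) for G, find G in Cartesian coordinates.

(-39/5, 4)

G = (2/5)·D + (1/5)·E + (2/5)·F.
x-coordinate: (2/5)·(-6) + (1/5)·(-5) + (2/5)·(-11) = -39/5.
y-coordinate: (2/5)·0 + (1/5)·4 + (2/5)·8 = 4.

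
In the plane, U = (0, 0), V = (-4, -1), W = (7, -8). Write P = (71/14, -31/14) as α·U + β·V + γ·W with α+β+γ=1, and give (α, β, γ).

(9/7, -9/14, 5/14)

Signed area of the reference triangle: [UVW] = ½·(0·(-1−(-8)) + (-4)·(-8−0) + 7·(0−(-1))) = ½·(0 + 32 + 7) = 39/2.
[PVW] = ½·((71/14)·(-1−(-8)) + (-4)·(-8−(-31/14)) + 7·(-31/14−(-1))) = ½·(71/2 + 162/7 − 17/2) = 351/14, so the U-coordinate is (351/14)/(39/2) = 9/7.
[UPW] = ½·(0·(-31/14−(-8)) + (71/14)·(-8−0) + 7·(0−(-31/14))) = ½·(0 − 284/7 + 31/2) = -351/28, so the V-coordinate is -9/14.
[UVP] = ½·(0·(-1−(-31/14)) + (-4)·(-31/14−0) + (71/14)·(0−(-1))) = ½·(0 + 62/7 + 71/14) = 195/28, so the W-coordinate is 5/14.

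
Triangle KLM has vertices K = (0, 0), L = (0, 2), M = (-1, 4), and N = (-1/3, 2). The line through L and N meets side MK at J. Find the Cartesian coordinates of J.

(-1/2, 2)

Barycentric coordinates of N with respect to KLM: (1/3, 1/3, 1/3).
On side MK the L-coordinate is zero; dropping N's L-weight 1/3 and renormalizing the remaining 1/3 : 1/3 gives weights 1/2, 1/2 on M, K.
J = (1/2)·(-1, 4) + (1/2)·(0, 0) = (-1/2, 2).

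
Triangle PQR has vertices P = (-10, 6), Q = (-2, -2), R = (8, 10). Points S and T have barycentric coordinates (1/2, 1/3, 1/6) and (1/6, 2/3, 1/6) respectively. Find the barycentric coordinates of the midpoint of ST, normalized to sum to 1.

Since both coordinate triples sum to 1, the midpoint's barycentrics are the componentwise average.
(1/2+1/6)/2 = 1/3; similarly 1/2 and 1/6.

(1/3, 1/2, 1/6)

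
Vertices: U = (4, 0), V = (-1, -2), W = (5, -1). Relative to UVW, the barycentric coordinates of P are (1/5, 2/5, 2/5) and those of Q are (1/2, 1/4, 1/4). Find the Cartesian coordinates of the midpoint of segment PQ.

(27/10, -39/40)

Barycentric coordinates of the midpoint are the average: (7/20, 13/40, 13/40).
Converting: (7/20)·U + (13/40)·V + (13/40)·W = (27/10, -39/40).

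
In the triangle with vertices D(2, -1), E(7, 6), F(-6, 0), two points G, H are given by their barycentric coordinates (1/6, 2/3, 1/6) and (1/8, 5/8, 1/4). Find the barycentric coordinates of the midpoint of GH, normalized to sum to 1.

(7/48, 31/48, 5/24)

Since both coordinate triples sum to 1, the midpoint's barycentrics are the componentwise average.
(1/6+1/8)/2 = 7/48; similarly 31/48 and 5/24.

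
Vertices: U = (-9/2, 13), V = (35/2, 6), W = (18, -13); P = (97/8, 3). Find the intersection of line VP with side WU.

(27/4, 0)

Barycentric coordinates of P with respect to UVW: (1/4, 1/2, 1/4).
On side WU the V-coordinate is zero; dropping P's V-weight 1/2 and renormalizing the remaining 1/4 : 1/4 gives weights 1/2, 1/2 on W, U.
Q = (1/2)·(18, -13) + (1/2)·(-9/2, 13) = (27/4, 0).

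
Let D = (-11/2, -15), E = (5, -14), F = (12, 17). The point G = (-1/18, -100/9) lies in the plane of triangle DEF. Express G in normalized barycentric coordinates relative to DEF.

(5/9, 1/3, 1/9)

Signed area of the reference triangle: [DEF] = ½·((-11/2)·(-14−17) + 5·(17−(-15)) + 12·(-15−(-14))) = ½·(341/2 + 160 − 12) = 637/4.
[GEF] = ½·((-1/18)·(-14−17) + 5·(17−(-100/9)) + 12·(-100/9−(-14))) = ½·(31/18 + 1265/9 + 104/3) = 3185/36, so the D-coordinate is (3185/36)/(637/4) = 5/9.
[DGF] = ½·((-11/2)·(-100/9−17) + (-1/18)·(17−(-15)) + 12·(-15−(-100/9))) = ½·(2783/18 − 16/9 − 140/3) = 637/12, so the E-coordinate is 1/3.
[DEG] = ½·((-11/2)·(-14−(-100/9)) + 5·(-100/9−(-15)) + (-1/18)·(-15−(-14))) = ½·(143/9 + 175/9 + 1/18) = 637/36, so the F-coordinate is 1/9.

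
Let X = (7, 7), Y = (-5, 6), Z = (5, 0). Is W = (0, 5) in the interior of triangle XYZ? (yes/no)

yes

Barycentric coordinates of W: (10/41, 45/82, 17/82).
The three coordinates are positive, positive, positive; a point is interior exactly when all three are positive.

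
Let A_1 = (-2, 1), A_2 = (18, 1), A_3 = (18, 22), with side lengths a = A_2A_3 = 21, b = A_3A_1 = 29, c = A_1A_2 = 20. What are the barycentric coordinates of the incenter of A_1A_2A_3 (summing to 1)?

(3/10, 29/70, 2/7)

The incenter has barycentric coordinates proportional to the opposite side lengths: (21 : 29 : 20).
Normalizing by 21+29+20 = 70 gives (3/10, 29/70, 2/7).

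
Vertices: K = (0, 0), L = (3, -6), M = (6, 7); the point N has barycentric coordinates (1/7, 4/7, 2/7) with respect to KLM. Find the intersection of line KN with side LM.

(4, -5/3)

Line KN meets LM where the K-coordinate vanishes; zeroing N's K-weight and renormalizing leaves L, M-weights 4/7 : 2/7 → (2/3, 1/3).
So J = (2/3)·L + (1/3)·M = (4, -5/3).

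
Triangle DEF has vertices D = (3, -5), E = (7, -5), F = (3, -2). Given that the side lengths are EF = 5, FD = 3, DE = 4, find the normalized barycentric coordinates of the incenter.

(5/12, 1/4, 1/3)

The incenter has barycentric coordinates proportional to the opposite side lengths: (5 : 3 : 4).
Normalizing by 5+3+4 = 12 gives (5/12, 1/4, 1/3).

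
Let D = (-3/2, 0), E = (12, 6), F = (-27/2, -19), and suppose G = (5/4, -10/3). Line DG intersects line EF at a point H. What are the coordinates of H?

Barycentric coordinates of G with respect to DEF: (1/6, 1/2, 1/3).
On side EF the D-coordinate is zero; dropping G's D-weight 1/6 and renormalizing the remaining 1/2 : 1/3 gives weights 3/5, 2/5 on E, F.
H = (3/5)·(12, 6) + (2/5)·(-27/2, -19) = (9/5, -4).

(9/5, -4)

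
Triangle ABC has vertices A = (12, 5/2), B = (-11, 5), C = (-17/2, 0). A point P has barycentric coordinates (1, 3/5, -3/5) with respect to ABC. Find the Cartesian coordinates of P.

P = 1·A + (3/5)·B + (-3/5)·C.
x-coordinate: 1·12 + (3/5)·(-11) + (-3/5)·(-17/2) = 21/2.
y-coordinate: 1·(5/2) + (3/5)·5 + (-3/5)·0 = 11/2.

(21/2, 11/2)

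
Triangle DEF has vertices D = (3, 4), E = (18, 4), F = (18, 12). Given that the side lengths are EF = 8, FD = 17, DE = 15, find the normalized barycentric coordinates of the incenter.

(1/5, 17/40, 3/8)

The incenter has barycentric coordinates proportional to the opposite side lengths: (8 : 17 : 15).
Normalizing by 8+17+15 = 40 gives (1/5, 17/40, 3/8).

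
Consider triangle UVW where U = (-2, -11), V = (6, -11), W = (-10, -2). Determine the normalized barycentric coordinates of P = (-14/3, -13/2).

Signed area of the reference triangle: [UVW] = ½·((-2)·(-11−(-2)) + 6·(-2−(-11)) + (-10)·(-11−(-11))) = ½·(18 + 54 + 0) = 36.
[PVW] = ½·((-14/3)·(-11−(-2)) + 6·(-2−(-13/2)) + (-10)·(-13/2−(-11))) = ½·(42 + 27 − 45) = 12, so the U-coordinate is 12/36 = 1/3.
[UPW] = ½·((-2)·(-13/2−(-2)) + (-14/3)·(-2−(-11)) + (-10)·(-11−(-13/2))) = ½·(9 − 42 + 45) = 6, so the V-coordinate is 1/6.
[UVP] = ½·((-2)·(-11−(-13/2)) + 6·(-13/2−(-11)) + (-14/3)·(-11−(-11))) = ½·(9 + 27 + 0) = 18, so the W-coordinate is 1/2.

(1/3, 1/6, 1/2)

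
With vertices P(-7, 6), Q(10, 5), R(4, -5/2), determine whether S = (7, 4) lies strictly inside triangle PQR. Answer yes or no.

Barycentric coordinates of S: (11/89, 194/267, 40/267).
The three coordinates are positive, positive, positive; a point is interior exactly when all three are positive.

yes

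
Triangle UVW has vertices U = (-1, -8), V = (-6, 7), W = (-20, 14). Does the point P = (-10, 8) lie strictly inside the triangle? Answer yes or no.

Barycentric coordinates of P: (2/25, 106/175, 11/35).
The three coordinates are positive, positive, positive; a point is interior exactly when all three are positive.

yes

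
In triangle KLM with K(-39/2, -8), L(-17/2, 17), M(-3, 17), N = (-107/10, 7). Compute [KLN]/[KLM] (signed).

2/5

[KLM] = ½·((-39/2)·(17−17) + (-17/2)·(17−(-8)) + (-3)·(-8−17)) = ½·(0 − 425/2 + 75) = -275/4.
[KLN] = ½·((-39/2)·(17−7) + (-17/2)·(7−(-8)) + (-107/10)·(-8−17)) = ½·(-195 − 255/2 + 535/2) = -55/2, so the ratio is (-55/2)/(-275/4) = 2/5.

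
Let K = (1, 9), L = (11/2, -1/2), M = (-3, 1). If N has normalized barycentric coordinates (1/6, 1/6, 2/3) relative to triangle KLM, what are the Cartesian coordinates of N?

(-11/12, 25/12)

N = (1/6)·K + (1/6)·L + (2/3)·M.
x-coordinate: (1/6)·1 + (1/6)·(11/2) + (2/3)·(-3) = -11/12.
y-coordinate: (1/6)·9 + (1/6)·(-1/2) + (2/3)·1 = 25/12.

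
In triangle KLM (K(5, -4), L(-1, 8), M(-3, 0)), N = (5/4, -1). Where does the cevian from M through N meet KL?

(19/5, -8/5)

Barycentric coordinates of N with respect to KLM: (1/2, 1/8, 3/8).
On side KL the M-coordinate is zero; dropping N's M-weight 3/8 and renormalizing the remaining 1/2 : 1/8 gives weights 4/5, 1/5 on K, L.
J = (4/5)·(5, -4) + (1/5)·(-1, 8) = (19/5, -8/5).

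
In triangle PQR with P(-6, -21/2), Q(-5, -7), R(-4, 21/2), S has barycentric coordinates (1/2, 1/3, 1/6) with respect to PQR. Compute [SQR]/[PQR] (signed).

1/2

The signed ratio [SQR]/[PQR] equals the barycentric coordinate of S at vertex P, which is 1/2.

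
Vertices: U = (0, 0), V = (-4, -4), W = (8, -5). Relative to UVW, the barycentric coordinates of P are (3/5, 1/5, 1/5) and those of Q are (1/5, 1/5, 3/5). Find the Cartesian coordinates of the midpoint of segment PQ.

Barycentric coordinates of the midpoint are the average: (2/5, 1/5, 2/5).
Converting: (2/5)·U + (1/5)·V + (2/5)·W = (12/5, -14/5).

(12/5, -14/5)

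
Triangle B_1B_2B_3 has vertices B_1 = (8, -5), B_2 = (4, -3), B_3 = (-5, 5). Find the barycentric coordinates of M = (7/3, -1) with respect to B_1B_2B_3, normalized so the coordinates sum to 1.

Signed area of the reference triangle: [B_1B_2B_3] = ½·(8·(-3−5) + 4·(5−(-5)) + (-5)·(-5−(-3))) = ½·(-64 + 40 + 10) = -7.
[MB_2B_3] = ½·((7/3)·(-3−5) + 4·(5−(-1)) + (-5)·(-1−(-3))) = ½·(-56/3 + 24 − 10) = -7/3, so the B_1-coordinate is (-7/3)/(-7) = 1/3.
[B_1MB_3] = ½·(8·(-1−5) + (7/3)·(5−(-5)) + (-5)·(-5−(-1))) = ½·(-48 + 70/3 + 20) = -7/3, so the B_2-coordinate is 1/3.
[B_1B_2M] = ½·(8·(-3−(-1)) + 4·(-1−(-5)) + (7/3)·(-5−(-3))) = ½·(-16 + 16 − 14/3) = -7/3, so the B_3-coordinate is 1/3.

(1/3, 1/3, 1/3)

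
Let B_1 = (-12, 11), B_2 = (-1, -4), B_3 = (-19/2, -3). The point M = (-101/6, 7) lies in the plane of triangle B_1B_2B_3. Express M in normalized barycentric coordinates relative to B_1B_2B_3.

Signed area of the reference triangle: [B_1B_2B_3] = ½·((-12)·(-4−(-3)) + (-1)·(-3−11) + (-19/2)·(11−(-4))) = ½·(12 + 14 − 285/2) = -233/4.
[MB_2B_3] = ½·((-101/6)·(-4−(-3)) + (-1)·(-3−7) + (-19/2)·(7−(-4))) = ½·(101/6 + 10 − 209/2) = -233/6, so the B_1-coordinate is (-233/6)/(-233/4) = 2/3.
[B_1MB_3] = ½·((-12)·(7−(-3)) + (-101/6)·(-3−11) + (-19/2)·(11−7)) = ½·(-120 + 707/3 − 38) = 233/6, so the B_2-coordinate is -2/3.
[B_1B_2M] = ½·((-12)·(-4−7) + (-1)·(7−11) + (-101/6)·(11−(-4))) = ½·(132 + 4 − 505/2) = -233/4, so the B_3-coordinate is 1.

(2/3, -2/3, 1)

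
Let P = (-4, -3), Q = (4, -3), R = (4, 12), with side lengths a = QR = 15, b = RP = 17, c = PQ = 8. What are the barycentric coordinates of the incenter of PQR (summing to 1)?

The incenter has barycentric coordinates proportional to the opposite side lengths: (15 : 17 : 8).
Normalizing by 15+17+8 = 40 gives (3/8, 17/40, 1/5).

(3/8, 17/40, 1/5)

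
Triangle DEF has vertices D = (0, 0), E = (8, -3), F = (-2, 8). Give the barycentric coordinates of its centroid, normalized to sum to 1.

(1/3, 1/3, 1/3)

The centroid is the average of the vertices, so each weight is 1/3.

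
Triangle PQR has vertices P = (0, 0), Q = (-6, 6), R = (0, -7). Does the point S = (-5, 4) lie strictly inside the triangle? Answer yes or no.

yes

Barycentric coordinates of S: (1/42, 5/6, 1/7).
The three coordinates are positive, positive, positive; a point is interior exactly when all three are positive.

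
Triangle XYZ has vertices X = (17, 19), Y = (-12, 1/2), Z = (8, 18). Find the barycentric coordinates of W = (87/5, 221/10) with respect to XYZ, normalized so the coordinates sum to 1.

(3/5, -1/5, 3/5)

Signed area of the reference triangle: [XYZ] = ½·(17·(1/2−18) + (-12)·(18−19) + 8·(19−(1/2))) = ½·(-595/2 + 12 + 148) = -275/4.
[WYZ] = ½·((87/5)·(1/2−18) + (-12)·(18−(221/10)) + 8·(221/10−(1/2))) = ½·(-609/2 + 246/5 + 864/5) = -165/4, so the X-coordinate is (-165/4)/(-275/4) = 3/5.
[XWZ] = ½·(17·(221/10−18) + (87/5)·(18−19) + 8·(19−(221/10))) = ½·(697/10 − 87/5 − 124/5) = 55/4, so the Y-coordinate is -1/5.
[XYW] = ½·(17·(1/2−(221/10)) + (-12)·(221/10−19) + (87/5)·(19−(1/2))) = ½·(-1836/5 − 186/5 + 3219/10) = -165/4, so the Z-coordinate is 3/5.
Check: 3/5 − 1/5 + 3/5 = 1.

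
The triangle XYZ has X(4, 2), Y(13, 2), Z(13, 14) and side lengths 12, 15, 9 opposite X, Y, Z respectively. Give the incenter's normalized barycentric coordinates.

(1/3, 5/12, 1/4)

The incenter has barycentric coordinates proportional to the opposite side lengths: (12 : 15 : 9).
Normalizing by 12+15+9 = 36 gives (1/3, 5/12, 1/4).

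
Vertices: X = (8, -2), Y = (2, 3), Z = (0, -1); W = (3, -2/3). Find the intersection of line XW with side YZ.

(1/2, 0)

Barycentric coordinates of W with respect to XYZ: (1/3, 1/6, 1/2).
On side YZ the X-coordinate is zero; dropping W's X-weight 1/3 and renormalizing the remaining 1/6 : 1/2 gives weights 1/4, 3/4 on Y, Z.
V = (1/4)·(2, 3) + (3/4)·(0, -1) = (1/2, 0).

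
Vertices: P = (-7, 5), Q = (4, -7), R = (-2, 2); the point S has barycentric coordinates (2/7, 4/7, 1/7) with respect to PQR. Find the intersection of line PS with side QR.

(14/5, -26/5)

Line PS meets QR where the P-coordinate vanishes; zeroing S's P-weight and renormalizing leaves Q, R-weights 4/7 : 1/7 → (4/5, 1/5).
So T = (4/5)·Q + (1/5)·R = (14/5, -26/5).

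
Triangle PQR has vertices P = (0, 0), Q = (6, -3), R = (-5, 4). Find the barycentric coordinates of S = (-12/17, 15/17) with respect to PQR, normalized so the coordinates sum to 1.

Signed area of the reference triangle: [PQR] = ½·(0·(-3−4) + 6·(4−0) + (-5)·(0−(-3))) = ½·(0 + 24 − 15) = 9/2.
[SQR] = ½·((-12/17)·(-3−4) + 6·(4−(15/17)) + (-5)·(15/17−(-3))) = ½·(84/17 + 318/17 − 330/17) = 36/17, so the P-coordinate is (36/17)/(9/2) = 8/17.
[PSR] = ½·(0·(15/17−4) + (-12/17)·(4−0) + (-5)·(0−(15/17))) = ½·(0 − 48/17 + 75/17) = 27/34, so the Q-coordinate is 3/17.
[PQS] = ½·(0·(-3−(15/17)) + 6·(15/17−0) + (-12/17)·(0−(-3))) = ½·(0 + 90/17 − 36/17) = 27/17, so the R-coordinate is 6/17.
Check: 8/17 + 3/17 + 6/17 = 1.

(8/17, 3/17, 6/17)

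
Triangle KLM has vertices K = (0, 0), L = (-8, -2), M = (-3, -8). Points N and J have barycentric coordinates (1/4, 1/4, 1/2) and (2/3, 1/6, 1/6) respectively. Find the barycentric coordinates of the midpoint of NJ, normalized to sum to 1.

Since both coordinate triples sum to 1, the midpoint's barycentrics are the componentwise average.
(1/4+2/3)/2 = 11/24; similarly 5/24 and 1/3.

(11/24, 5/24, 1/3)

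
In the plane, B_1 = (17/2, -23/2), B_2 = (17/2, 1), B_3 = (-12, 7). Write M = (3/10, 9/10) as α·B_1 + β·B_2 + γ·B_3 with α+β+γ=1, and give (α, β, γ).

Signed area of the reference triangle: [B_1B_2B_3] = ½·((17/2)·(1−7) + (17/2)·(7−(-23/2)) + (-12)·(-23/2−1)) = ½·(-51 + 629/4 + 150) = 1025/8.
[MB_2B_3] = ½·((3/10)·(1−7) + (17/2)·(7−(9/10)) + (-12)·(9/10−1)) = ½·(-9/5 + 1037/20 + 6/5) = 205/8, so the B_1-coordinate is (205/8)/(1025/8) = 1/5.
[B_1MB_3] = ½·((17/2)·(9/10−7) + (3/10)·(7−(-23/2)) + (-12)·(-23/2−(9/10))) = ½·(-1037/20 + 111/20 + 744/5) = 205/4, so the B_2-coordinate is 2/5.
[B_1B_2M] = ½·((17/2)·(1−(9/10)) + (17/2)·(9/10−(-23/2)) + (3/10)·(-23/2−1)) = ½·(17/20 + 527/5 − 15/4) = 205/4, so the B_3-coordinate is 2/5.

(1/5, 2/5, 2/5)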